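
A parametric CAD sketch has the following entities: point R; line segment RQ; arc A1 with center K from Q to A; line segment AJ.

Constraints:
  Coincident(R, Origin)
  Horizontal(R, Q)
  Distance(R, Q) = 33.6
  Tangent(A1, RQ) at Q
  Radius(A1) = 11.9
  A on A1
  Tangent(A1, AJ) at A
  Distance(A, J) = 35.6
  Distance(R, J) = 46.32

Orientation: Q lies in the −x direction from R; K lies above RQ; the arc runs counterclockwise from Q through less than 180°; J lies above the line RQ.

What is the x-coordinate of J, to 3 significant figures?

-14.3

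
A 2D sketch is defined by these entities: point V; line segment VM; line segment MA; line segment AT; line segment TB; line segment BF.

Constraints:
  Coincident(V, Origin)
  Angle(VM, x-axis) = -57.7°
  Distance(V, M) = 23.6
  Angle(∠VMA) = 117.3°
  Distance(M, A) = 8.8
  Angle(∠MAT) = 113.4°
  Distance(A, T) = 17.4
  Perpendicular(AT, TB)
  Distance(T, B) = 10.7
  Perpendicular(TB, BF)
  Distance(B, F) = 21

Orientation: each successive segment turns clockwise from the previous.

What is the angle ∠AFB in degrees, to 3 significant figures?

71.4°

V is at the origin; VM runs at -57.7° with length 23.6, so M = (12.6, -19.9). ∠VMA = 117.3° gives MA at -120° from the x-axis; with |MA| = 8.8, A = (8.16, -27.5). ∠MAT = 113.4° gives AT at 173° from the x-axis; with |AT| = 17.4, T = (-9.11, -25.4). AT is perpendicular to TB, so TB runs at 83.0°; with |TB| = 10.7, B = (-7.81, -14.8). TB is perpendicular to BF, so BF runs at -7.00°; with |BF| = 21.0, F = (13.0, -17.4). Then cos ∠AFB = FA·FB / (|FA||FB|), giving 71.4°.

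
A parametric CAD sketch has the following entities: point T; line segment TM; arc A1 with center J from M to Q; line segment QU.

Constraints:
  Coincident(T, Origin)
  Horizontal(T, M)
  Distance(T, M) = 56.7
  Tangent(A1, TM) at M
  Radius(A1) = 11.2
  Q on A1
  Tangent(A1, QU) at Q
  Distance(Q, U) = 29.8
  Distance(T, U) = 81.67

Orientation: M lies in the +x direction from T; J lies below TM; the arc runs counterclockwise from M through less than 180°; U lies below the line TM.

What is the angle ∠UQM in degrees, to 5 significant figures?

110.78°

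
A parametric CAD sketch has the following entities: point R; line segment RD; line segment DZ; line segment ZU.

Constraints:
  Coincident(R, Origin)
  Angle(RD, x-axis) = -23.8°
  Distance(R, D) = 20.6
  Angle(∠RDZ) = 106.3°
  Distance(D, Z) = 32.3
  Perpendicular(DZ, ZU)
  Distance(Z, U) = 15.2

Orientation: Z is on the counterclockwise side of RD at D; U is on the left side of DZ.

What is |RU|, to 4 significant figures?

38.36

∠RDZ = 106.3°, so DZ runs at -23.8° + (180° − 106.3°) = 49.90° from the x-axis; with |DZ| = 32.3, Z = D + 32.3·(cos 49.90°, sin 49.90°) = (39.65, 16.39). DZ ⟂ ZU; with |ZU| = 15.2 on the left of DZ, U = Z + 15.2·(-0.7649, 0.6441) = (28.03, 26.18). Then |RU| = |U − R| = 38.36.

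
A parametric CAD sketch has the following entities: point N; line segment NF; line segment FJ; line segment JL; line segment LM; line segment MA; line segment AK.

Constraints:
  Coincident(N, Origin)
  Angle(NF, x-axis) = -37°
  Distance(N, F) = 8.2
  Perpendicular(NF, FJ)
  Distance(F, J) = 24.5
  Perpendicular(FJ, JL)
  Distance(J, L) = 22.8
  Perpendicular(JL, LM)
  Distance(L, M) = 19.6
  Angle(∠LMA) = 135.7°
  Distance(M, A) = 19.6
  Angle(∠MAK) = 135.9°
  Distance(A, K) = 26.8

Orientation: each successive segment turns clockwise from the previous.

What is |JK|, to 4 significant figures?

38.66

N is at the origin; NF runs at -37.0° with length 8.2, so F = (6.549, -4.935). NF is perpendicular to FJ, so FJ runs at -127.0°; with |FJ| = 24.5, J = (-8.196, -24.50). FJ is perpendicular to JL, so JL runs at 143.0°; with |JL| = 22.8, L = (-26.40, -10.78). JL ⟂ LM, so LM runs at 53.00°; with |LM| = 19.6, M = (-14.61, 4.873). ∠LMA = 135.7° gives MA at 8.700° from the x-axis; with |MA| = 19.6, A = (4.766, 7.838). ∠MAK = 135.9° gives AK at -35.40° from the x-axis; with |AK| = 26.8, K = (26.61, -7.687). Then |JK| = |K − J| = 38.66.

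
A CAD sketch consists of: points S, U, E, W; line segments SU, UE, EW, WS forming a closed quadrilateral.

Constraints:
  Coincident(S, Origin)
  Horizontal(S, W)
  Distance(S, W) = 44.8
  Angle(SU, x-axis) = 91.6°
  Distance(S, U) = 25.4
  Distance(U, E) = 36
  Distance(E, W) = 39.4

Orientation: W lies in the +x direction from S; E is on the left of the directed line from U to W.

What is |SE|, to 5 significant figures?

50.150

Checks: |UE| = 36.00 ✓; |EW| = 39.40 ✓.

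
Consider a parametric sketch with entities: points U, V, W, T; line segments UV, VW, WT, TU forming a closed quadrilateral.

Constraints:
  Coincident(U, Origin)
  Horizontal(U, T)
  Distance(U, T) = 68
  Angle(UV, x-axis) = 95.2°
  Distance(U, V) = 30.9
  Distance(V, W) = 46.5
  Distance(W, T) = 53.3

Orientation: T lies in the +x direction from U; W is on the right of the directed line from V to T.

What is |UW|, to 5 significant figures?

19.862

U is at the origin; U and T share the same y with |UT| = 68.0 and T in +x, so T = (68.0, 0). UV runs at 95.2° with |UV| = 30.9, so V = (-2.8005, 30.773). W is determined by |VW| = 46.5 and |WT| = 53.3 together: it lies at the intersection of circle(V, 46.5) and circle(T, 53.3). With |VT| = 77.199, the foot of the radical line on VT is 34.204 from V and the perpendicular offset is √(46.5² − 34.204²) = 31.501. Taking the right-of-VT solution: W = (16.012, -11.752).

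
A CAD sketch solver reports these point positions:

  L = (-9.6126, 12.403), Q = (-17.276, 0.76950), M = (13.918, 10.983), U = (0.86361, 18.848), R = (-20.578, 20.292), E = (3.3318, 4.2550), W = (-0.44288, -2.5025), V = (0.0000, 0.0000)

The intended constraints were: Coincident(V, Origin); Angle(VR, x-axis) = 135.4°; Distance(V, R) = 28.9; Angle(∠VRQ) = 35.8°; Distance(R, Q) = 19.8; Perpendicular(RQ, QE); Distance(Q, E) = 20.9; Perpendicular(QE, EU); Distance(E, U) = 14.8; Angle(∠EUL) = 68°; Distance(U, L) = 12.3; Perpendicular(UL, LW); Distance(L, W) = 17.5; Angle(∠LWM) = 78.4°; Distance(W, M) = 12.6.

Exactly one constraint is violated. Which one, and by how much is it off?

Distance(W, M) = 12.6 — off by 7.10.

V = (0.00, 0.00) ✓; VR at 135.4° ✓; |VR| = 28.90 ✓; ∠VRQ = 35.80° ✓; |RQ| = 19.80 ✓; ∠(RQ, QE) = 90.00° ✓; |QE| = 20.90 ✓; ∠(QE, EU) = 90.00° ✓; |EU| = 14.80 ✓; ∠EUL = 68.00° ✓; |UL| = 12.30 ✓; ∠(UL, LW) = 90.00° ✓; |LW| = 17.50 ✓; ∠LWM = 78.40° ✓; |WM| = 19.70 ✗.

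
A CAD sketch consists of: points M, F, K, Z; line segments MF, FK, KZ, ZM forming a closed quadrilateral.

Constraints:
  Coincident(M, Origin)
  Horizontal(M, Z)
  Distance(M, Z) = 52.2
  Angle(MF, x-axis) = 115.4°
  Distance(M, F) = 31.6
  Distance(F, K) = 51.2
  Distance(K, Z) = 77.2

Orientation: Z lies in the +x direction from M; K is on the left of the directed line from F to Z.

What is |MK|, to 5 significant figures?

71.316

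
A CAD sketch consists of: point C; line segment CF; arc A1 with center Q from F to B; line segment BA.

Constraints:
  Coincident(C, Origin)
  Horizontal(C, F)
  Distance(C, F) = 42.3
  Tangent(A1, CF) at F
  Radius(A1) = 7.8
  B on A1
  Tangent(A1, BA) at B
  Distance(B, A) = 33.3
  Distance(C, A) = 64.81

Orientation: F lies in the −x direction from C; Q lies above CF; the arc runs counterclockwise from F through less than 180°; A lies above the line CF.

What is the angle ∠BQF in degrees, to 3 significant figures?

116°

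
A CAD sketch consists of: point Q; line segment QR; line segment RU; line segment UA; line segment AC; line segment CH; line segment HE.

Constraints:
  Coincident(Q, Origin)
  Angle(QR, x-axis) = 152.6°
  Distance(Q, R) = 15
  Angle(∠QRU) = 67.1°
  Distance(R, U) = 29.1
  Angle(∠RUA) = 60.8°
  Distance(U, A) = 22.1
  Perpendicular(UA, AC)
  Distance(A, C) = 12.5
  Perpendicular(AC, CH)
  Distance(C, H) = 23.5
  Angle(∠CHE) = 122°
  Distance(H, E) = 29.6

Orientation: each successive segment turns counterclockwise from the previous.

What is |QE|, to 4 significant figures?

48.22

Q is at the origin; QR runs at 152.6° with length 15.0, so R = (-13.32, 6.903). ∠QRU = 67.1° gives RU at -94.50° from the x-axis; with |RU| = 29.1, U = (-15.60, -22.11). ∠RUA = 60.8° gives UA at 24.70° from the x-axis; with |UA| = 22.1, A = (4.478, -12.87). UA is perpendicular to AC, so AC runs at 114.7°; with |AC| = 12.5, C = (-0.7457, -1.516). The perpendicularity gives CH at right angles to AC, so CH runs at -155.3°; with |CH| = 23.5, H = (-22.10, -11.34). ∠CHE = 122.0° gives HE at -97.30° from the x-axis; with |HE| = 29.6, E = (-25.86, -40.70). Then |QE| = |E − Q| = 48.22.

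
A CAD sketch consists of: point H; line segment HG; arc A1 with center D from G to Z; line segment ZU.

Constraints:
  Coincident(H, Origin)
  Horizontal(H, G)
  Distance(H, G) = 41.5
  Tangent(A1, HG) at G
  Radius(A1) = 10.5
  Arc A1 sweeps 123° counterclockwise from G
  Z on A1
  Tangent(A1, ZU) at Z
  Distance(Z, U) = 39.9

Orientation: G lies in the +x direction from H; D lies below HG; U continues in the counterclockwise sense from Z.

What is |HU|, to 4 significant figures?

73.69

H is at the origin; H and G share the same y with |HG| = 41.5 and G on the +x side, so G = (41.50, 0.000). A1 meets HG tangentially, so DG is at right angles to HG, so D = G + (0, -10.5) = (41.50, -10.50). On A1, G sits at bearing 90° from D; a 123° counterclockwise sweep puts Z at bearing 213°, so Z = D + 10.5·(cos 213°, sin 213°) = (32.69, -16.22). A1 meets ZU tangentially, so DZ is at right angles to ZU, so ZU runs along (−sin 213°, cos 213°); with |ZU| = 39.9, U = (54.43, -49.68). Then |HU| = |U − H| = 73.69.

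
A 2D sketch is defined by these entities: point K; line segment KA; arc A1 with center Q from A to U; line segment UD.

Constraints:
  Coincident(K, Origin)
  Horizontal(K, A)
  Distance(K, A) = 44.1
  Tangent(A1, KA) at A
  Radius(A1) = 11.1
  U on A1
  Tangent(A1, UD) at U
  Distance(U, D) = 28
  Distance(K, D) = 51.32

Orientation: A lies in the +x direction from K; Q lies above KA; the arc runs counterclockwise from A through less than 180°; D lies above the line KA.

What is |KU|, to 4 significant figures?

55.46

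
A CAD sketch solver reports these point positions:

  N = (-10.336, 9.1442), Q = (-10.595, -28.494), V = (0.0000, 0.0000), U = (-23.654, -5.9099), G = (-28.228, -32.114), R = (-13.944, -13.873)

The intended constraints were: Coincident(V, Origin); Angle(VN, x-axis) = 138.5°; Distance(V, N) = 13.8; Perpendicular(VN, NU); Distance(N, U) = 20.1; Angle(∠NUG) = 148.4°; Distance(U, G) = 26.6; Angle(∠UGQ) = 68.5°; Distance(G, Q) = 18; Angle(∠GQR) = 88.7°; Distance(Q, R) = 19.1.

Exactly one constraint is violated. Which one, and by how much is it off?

Distance(Q, R) = 19.1 — off by 4.10.

V = (0.00, 0.00) ✓; VN at 138.5° ✓; |VN| = 13.80 ✓; ∠(VN, NU) = 90.00° ✓; |NU| = 20.10 ✓; ∠NUG = 148.4° ✓; |UG| = 26.60 ✓; ∠UGQ = 68.50° ✓; |GQ| = 18.00 ✓; ∠GQR = 88.70° ✓; |QR| = 15.00 ✗.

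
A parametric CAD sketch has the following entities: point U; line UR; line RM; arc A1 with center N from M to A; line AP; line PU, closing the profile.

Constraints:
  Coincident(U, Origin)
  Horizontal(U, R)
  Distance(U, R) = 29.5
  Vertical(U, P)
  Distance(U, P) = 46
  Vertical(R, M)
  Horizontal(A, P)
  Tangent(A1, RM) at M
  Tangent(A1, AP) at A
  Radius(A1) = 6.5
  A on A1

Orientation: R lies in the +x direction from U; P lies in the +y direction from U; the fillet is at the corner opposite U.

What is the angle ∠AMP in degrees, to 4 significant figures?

32.57°

U is at the origin; U and R share the same y with |UR| = 29.5 and R on the +x side, so R = (29.50, 0.000). UP is vertical with |UP| = 46.0 and P on the +y side, so P = (0.000, 46.00). The virtual corner opposite U is at (29.50, 46.00). The tangent condition forces NM to be normal to RM and A1 meets AP tangentially, so NA is at right angles to AP, with radius 6.5, so the center N sits 6.5 in from both sides at N = (23.00, 39.50). That places the tangent points at M = (29.50, 39.50) on RM and A = (23.00, 46.00) on AP. Then cos ∠AMP = MA·MP / (|MA||MP|), giving 32.57°.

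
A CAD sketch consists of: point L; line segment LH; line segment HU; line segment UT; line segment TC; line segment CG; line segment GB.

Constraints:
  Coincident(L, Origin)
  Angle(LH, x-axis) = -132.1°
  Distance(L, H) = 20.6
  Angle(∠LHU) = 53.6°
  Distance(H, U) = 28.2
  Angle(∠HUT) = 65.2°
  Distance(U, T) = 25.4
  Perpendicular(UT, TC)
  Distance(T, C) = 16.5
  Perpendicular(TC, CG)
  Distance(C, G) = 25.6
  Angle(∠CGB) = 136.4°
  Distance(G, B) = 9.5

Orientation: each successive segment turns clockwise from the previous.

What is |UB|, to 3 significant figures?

12.2

L is at the origin; LH runs at -132.1° with length 20.6, so H = (-13.8, -15.3). ∠LHU = 53.6° gives HU at 102° from the x-axis; with |HU| = 28.2, U = (-19.4, 12.3). ∠HUT = 65.2° gives UT at -13.3° from the x-axis; with |UT| = 25.4, T = (5.29, 6.51). UT ⟂ TC, so TC runs at -103°; with |TC| = 16.5, C = (1.49, -9.55). TC ⟂ CG, so CG runs at 167°; with |CG| = 25.6, G = (-23.4, -3.66). ∠CGB = 136.4° gives GB at 123° from the x-axis; with |GB| = 9.5, B = (-28.6, 4.30). Then |UB| = |B − U| = 12.2.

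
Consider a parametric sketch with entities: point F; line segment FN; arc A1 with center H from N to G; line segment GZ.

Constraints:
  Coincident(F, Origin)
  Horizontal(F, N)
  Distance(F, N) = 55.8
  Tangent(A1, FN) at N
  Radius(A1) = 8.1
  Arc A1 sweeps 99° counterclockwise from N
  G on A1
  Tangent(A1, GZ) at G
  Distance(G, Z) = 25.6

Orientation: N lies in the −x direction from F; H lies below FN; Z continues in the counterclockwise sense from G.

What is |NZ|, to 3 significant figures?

34.9

On A1, N sits at bearing 90° from H; a 99° counterclockwise sweep puts G at bearing 189°, so G = H + 8.1·(cos 189°, sin 189°) = (-63.8, -9.37). Since A1 is tangent to GZ there, HG ⟂ GZ, so GZ runs along (−sin 189°, cos 189°); with |GZ| = 25.6, Z = (-59.8, -34.7). Then |NZ| = |Z − N| = 34.9.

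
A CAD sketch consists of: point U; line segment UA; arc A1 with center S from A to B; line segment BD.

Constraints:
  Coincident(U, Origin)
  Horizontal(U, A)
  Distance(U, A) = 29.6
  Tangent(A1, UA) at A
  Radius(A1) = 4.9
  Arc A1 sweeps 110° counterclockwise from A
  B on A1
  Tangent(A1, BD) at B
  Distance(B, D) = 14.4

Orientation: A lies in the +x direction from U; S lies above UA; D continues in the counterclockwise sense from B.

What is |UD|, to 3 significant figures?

35.5

On A1, A sits at bearing -90° from S; a 110° counterclockwise sweep puts B at bearing 20°, so B = S + 4.9·(cos 20°, sin 20°) = (34.2, 6.58). Tangency of A1 to BD means the radius SB is perpendicular to BD, so BD runs along (−sin 20°, cos 20°); with |BD| = 14.4, D = (29.3, 20.1). Then |UD| = |D − U| = 35.5.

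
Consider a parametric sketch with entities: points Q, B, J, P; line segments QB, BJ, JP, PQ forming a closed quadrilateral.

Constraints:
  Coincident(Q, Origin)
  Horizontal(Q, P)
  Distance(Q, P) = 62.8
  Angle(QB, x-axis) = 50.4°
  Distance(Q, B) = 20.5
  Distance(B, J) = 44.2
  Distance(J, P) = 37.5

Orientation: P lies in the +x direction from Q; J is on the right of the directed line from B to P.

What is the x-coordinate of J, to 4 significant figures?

33.50

Checks: |BJ| = 44.20 ✓; |JP| = 37.50 ✓.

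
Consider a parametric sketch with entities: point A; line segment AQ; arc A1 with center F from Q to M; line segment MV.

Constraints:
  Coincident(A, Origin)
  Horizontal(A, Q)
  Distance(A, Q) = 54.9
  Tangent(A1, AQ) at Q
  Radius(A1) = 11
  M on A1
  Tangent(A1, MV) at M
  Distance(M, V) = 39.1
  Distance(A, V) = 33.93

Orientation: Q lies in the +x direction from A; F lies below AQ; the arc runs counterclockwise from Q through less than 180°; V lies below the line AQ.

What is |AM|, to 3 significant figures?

47.7

A is at the origin; AQ is horizontal with |AQ| = 54.9 and Q on the +x side, so Q = (54.9, 0.00). Since A1 is tangent to AQ there, FQ ⟂ AQ, so F = Q + (0, -11) = (54.9, -11.0). Since FM ⟂ MV (tangency), |FV| = √(11.0² + 39.1²) = 40.6 regardless of where M sits on A1. So V lies on both circle(A, 33.93) and circle(F, 40.6); the below-AQ intersection is V = (18.3, -28.6). M is the foot of the tangent from V: M = (47.6, -2.74).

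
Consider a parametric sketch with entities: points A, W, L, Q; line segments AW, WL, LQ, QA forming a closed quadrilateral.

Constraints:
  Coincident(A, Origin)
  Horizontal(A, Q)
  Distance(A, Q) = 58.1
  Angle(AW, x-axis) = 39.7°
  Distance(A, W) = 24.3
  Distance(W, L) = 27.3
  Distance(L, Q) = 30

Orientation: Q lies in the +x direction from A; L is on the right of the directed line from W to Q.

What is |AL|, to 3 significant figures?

31.1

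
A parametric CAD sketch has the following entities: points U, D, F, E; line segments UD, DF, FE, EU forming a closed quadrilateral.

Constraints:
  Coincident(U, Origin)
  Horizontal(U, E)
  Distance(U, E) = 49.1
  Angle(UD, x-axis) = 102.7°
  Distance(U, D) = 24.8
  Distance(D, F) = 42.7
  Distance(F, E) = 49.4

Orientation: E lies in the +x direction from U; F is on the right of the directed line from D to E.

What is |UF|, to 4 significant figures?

17.92

Checks: |DF| = 42.70 ✓; |FE| = 49.40 ✓.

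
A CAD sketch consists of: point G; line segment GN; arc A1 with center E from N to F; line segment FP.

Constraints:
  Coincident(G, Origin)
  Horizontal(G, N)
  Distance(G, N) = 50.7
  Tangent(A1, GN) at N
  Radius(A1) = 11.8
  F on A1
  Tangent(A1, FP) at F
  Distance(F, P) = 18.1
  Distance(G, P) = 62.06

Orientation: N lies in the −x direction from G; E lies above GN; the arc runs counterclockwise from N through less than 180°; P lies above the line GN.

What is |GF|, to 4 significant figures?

45.48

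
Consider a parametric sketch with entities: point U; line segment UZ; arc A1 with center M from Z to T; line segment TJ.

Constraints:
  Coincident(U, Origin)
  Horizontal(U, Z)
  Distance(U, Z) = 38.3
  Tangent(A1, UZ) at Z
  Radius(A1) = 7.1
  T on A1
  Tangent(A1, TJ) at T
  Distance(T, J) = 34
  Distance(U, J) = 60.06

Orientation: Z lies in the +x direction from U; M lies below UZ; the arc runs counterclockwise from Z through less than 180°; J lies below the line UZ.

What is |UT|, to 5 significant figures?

33.058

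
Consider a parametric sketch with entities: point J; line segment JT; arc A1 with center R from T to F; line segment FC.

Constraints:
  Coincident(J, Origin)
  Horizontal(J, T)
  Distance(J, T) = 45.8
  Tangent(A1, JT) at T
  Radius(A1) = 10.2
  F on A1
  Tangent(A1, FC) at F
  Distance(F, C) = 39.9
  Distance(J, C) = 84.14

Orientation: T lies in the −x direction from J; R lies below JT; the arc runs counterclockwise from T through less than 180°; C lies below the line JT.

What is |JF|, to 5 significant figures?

55.021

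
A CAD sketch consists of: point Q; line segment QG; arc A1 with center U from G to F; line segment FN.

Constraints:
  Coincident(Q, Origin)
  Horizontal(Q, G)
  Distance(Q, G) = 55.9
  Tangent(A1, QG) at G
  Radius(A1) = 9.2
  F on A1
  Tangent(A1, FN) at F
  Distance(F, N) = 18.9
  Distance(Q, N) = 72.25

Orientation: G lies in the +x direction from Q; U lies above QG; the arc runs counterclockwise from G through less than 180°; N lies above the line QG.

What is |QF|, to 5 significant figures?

65.573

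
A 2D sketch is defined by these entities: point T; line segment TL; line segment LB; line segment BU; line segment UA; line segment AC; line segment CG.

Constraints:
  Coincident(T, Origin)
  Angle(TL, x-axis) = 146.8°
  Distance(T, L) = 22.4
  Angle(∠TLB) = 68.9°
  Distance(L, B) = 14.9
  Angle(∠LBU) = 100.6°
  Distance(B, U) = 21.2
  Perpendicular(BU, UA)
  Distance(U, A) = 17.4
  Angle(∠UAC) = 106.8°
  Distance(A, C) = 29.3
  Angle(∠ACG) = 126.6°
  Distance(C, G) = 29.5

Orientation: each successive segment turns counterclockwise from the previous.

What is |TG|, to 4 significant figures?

49.87

T is at the origin; TL runs at 146.8° with length 22.4, so L = (-18.74, 12.27). ∠TLB = 68.9° gives LB at -102.1° from the x-axis; with |LB| = 14.9, B = (-21.87, -2.304). ∠LBU = 100.6° gives BU at -22.70° from the x-axis; with |BU| = 21.2, U = (-2.309, -10.48). BU ⟂ UA, so UA runs at 67.30°; with |UA| = 17.4, A = (4.406, 5.567). ∠UAC = 106.8° gives AC at 140.5° from the x-axis; with |AC| = 29.3, C = (-18.20, 24.20). ∠ACG = 126.6° gives CG at -166.1° from the x-axis; with |CG| = 29.5, G = (-46.84, 17.12). Then |TG| = |G − T| = 49.87.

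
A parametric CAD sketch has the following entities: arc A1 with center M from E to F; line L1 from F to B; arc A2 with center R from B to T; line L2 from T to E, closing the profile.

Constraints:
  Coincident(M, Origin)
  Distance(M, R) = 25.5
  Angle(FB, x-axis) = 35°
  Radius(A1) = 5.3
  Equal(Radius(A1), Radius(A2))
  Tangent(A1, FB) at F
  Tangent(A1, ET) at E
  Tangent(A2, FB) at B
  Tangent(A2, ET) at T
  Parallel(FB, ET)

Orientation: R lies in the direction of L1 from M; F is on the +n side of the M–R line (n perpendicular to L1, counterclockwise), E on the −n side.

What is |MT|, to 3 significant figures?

26.0

Tangency of A1 to both parallel lines with radius 5.3 puts F and E at M ± 5.3·n: F = (-3.04, 4.34), E = (3.04, -4.34). Equal radii place B and T the same way about R: B = R + 5.3·n = (17.8, 19.0), T = R − 5.3·n = (23.9, 10.3). Then |MT| = |T − M| = 26.0.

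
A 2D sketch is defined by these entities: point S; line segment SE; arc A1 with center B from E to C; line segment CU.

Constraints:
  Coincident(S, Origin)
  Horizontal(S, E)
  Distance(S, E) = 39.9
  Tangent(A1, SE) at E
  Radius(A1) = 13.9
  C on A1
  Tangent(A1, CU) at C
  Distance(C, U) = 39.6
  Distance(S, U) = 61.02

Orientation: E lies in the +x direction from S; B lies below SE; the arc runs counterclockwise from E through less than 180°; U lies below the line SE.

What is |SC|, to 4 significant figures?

29.85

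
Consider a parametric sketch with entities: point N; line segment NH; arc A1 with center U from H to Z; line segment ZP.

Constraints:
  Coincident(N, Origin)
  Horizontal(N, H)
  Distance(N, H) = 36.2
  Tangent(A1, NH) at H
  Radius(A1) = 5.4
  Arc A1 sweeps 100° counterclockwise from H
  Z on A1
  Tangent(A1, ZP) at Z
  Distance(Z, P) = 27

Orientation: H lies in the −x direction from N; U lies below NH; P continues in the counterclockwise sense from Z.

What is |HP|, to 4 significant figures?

32.93

N is at the origin; N and H share the same y with |NH| = 36.2 and H on the −x side, so H = (-36.20, 0.000). Tangency of A1 to NH means the radius UH is perpendicular to NH, so U = H + (0, -5.4) = (-36.20, -5.400). On A1, H sits at bearing 90° from U; a 100° counterclockwise sweep puts Z at bearing 190°, so Z = U + 5.4·(cos 190°, sin 190°) = (-41.52, -6.338). Since A1 is tangent to ZP there, UZ ⟂ ZP, so ZP runs along (−sin 190°, cos 190°); with |ZP| = 27.0, P = (-36.83, -32.93). Then |HP| = |P − H| = 32.93.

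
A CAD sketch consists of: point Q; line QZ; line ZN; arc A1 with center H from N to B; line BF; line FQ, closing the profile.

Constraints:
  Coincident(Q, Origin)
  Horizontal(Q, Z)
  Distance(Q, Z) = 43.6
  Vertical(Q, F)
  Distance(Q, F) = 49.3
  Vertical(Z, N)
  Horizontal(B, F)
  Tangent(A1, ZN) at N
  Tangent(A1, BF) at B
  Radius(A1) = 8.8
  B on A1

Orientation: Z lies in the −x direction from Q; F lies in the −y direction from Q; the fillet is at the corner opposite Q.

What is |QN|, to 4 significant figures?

59.51

Q is at the origin; Q and Z share the same y with |QZ| = 43.6 and Z on the −x side, so Z = (-43.60, 0.000). Q and F share the same x with |QF| = 49.3 and F on the −y side, so F = (0.000, -49.30). The virtual corner opposite Q is at (-43.60, -49.30). A1 meets ZN tangentially, so HN is at right angles to ZN and A1 meets BF tangentially, so HB is at right angles to BF, with radius 8.8, so the center H sits 8.8 in from both sides at H = (-34.80, -40.50). That places the tangent points at N = (-43.60, -40.50) on ZN and B = (-34.80, -49.30) on BF. Then |QN| = |N − Q| = 59.51.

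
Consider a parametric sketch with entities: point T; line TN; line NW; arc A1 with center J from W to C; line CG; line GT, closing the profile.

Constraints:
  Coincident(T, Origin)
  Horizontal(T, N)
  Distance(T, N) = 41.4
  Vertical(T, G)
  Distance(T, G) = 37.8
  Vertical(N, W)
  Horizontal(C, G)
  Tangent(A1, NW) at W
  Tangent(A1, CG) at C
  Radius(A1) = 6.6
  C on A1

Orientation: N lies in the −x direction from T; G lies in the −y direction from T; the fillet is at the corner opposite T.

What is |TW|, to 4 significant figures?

51.84

The virtual corner opposite T is at (-41.40, -37.80). A1 meets NW tangentially, so JW is at right angles to NW and A1 meets CG tangentially, so JC is at right angles to CG, with radius 6.6, so the center J sits 6.6 in from both sides at J = (-34.80, -31.20). That places the tangent points at W = (-41.40, -31.20) on NW and C = (-34.80, -37.80) on CG. Then |TW| = |W − T| = 51.84.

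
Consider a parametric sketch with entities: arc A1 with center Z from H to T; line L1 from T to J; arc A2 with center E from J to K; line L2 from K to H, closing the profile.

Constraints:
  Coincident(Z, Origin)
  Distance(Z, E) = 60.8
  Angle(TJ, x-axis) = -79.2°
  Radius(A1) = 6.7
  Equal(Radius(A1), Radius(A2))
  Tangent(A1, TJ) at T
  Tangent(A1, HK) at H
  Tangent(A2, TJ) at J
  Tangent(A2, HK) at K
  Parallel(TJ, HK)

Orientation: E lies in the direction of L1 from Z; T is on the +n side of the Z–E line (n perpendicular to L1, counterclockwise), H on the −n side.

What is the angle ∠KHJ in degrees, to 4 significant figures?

12.43°

The slot axis is L1's direction at -79.2°, so u = (cos -79.2°, sin -79.2°) = (0.1874, -0.9823) and n = (−sin -79.2°, cos -79.2°) = (0.9823, 0.1874). Z is at the origin and E lies 60.8 along u from Z, so E = 60.8·u = (11.39, -59.72). Tangency of A1 to both parallel lines with radius 6.7 puts T and H at Z ± 6.7·n: T = (6.581, 1.255), H = (-6.581, -1.255). Equal radii place J and K the same way about E: J = E + 6.7·n = (17.97, -58.47), K = E − 6.7·n = (4.811, -60.98). Then cos ∠KHJ = HK·HJ / (|HK||HJ|), giving 12.43°.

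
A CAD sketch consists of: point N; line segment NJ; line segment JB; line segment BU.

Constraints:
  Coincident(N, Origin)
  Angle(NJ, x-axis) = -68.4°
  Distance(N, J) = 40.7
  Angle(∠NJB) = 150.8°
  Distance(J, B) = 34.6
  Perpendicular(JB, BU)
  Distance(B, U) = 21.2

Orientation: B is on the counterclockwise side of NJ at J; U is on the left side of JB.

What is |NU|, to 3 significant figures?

70.1

N is at the origin; NJ runs at -68.4° with length 40.7, so J = 40.7·(cos -68.4°, sin -68.4°) = (15.0, -37.8). ∠NJB = 150.8°, so JB runs at -68.4° + (180° − 150.8°) = -39.2° from the x-axis; with |JB| = 34.6, B = J + 34.6·(cos -39.2°, sin -39.2°) = (41.8, -59.7). JB is perpendicular to BU; with |BU| = 21.2 on the left of JB, U = B + 21.2·(0.632, 0.775) = (55.2, -43.3). Then |NU| = |U − N| = 70.1.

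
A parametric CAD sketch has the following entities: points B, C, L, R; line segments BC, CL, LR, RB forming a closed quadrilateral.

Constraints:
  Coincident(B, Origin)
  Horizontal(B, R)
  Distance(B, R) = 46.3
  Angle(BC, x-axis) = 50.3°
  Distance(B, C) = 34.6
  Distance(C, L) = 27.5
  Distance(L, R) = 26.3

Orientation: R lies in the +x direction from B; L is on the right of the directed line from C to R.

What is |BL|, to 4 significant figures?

20.03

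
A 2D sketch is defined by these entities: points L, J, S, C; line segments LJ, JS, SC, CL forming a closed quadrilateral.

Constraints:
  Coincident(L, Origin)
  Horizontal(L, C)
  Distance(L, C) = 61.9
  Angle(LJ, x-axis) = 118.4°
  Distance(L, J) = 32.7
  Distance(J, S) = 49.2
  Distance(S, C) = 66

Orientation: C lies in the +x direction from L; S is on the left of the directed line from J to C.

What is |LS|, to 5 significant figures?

61.057

Checks: |JS| = 49.20 ✓; |SC| = 66.00 ✓.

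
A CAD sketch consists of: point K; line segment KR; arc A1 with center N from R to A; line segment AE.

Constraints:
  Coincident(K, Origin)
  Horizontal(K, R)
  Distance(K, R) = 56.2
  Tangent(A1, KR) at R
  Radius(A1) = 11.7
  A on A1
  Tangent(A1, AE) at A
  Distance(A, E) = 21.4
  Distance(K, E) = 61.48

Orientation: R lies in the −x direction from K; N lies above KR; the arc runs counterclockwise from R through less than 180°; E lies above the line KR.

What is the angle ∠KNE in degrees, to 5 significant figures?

87.741°

K is at the origin; KR is horizontal with |KR| = 56.2 and R on the −x side, so R = (-56.200, 0.0000). A1 meets KR tangentially, so NR is at right angles to KR, so N = R + (0, 11.7) = (-56.200, 11.700). Since NA ⟂ AE (tangency), |NE| = √(11.7² + 21.4²) = 24.390 regardless of where A sits on A1. So E lies on both circle(K, 61.48) and circle(N, 24.390); the above-KR intersection is E = (-50.292, 35.363). A is the foot of the tangent from E: A = (-44.880, 14.659).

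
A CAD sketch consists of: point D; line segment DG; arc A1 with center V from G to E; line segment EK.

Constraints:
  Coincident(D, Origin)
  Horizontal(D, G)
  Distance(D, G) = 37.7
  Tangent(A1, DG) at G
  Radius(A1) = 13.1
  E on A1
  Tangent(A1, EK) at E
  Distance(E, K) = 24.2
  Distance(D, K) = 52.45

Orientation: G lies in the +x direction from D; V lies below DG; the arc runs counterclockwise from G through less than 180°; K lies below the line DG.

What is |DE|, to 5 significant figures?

30.842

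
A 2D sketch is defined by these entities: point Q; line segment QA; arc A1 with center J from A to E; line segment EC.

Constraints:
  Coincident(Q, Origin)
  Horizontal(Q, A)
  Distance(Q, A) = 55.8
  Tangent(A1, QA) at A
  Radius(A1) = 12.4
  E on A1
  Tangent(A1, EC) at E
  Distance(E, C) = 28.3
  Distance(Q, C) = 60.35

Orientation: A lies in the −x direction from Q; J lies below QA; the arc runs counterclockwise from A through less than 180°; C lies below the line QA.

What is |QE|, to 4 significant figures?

67.89

Q is at the origin; Q and A share the same y with |QA| = 55.8 and A on the −x side, so A = (-55.80, 0.000). A1 meets QA tangentially, so JA is at right angles to QA, so J = A + (0, -12.4) = (-55.80, -12.40). Since JE ⟂ EC (tangency), |JC| = √(12.4² + 28.3²) = 30.90 regardless of where E sits on A1. So C lies on both circle(Q, 60.35) and circle(J, 30.90); the below-QA intersection is C = (-44.24, -41.05). E is the foot of the tangent from C: E = (-64.47, -21.27).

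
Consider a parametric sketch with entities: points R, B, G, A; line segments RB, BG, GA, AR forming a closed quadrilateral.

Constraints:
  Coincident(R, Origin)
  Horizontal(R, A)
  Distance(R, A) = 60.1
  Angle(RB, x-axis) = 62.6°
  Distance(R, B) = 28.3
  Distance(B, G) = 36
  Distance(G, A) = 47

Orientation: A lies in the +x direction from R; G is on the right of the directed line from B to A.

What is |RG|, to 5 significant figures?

18.005

R is at the origin; R and A share the same y with |RA| = 60.1 and A in +x, so A = (60.1, 0). RB runs at 62.6° with |RB| = 28.3, so B = (13.024, 25.125). G is determined by |BG| = 36.0 and |GA| = 47.0 together: it lies at the intersection of circle(B, 36.0) and circle(A, 47.0). With |BA| = 53.362, the foot of the radical line on BA is 18.126 from B and the perpendicular offset is √(36.0² − 18.126²) = 31.104. Taking the right-of-BA solution: G = (14.369, -10.850).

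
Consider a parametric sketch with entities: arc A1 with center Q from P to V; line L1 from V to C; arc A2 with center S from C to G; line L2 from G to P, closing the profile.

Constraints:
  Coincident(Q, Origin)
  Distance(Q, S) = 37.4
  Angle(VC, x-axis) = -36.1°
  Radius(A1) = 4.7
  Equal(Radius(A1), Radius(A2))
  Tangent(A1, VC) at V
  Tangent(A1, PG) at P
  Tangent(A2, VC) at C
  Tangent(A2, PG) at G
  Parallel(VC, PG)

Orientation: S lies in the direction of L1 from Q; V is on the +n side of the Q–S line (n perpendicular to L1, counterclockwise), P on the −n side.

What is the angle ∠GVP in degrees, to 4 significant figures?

75.89°

The slot axis is L1's direction at -36.1°, so u = (cos -36.1°, sin -36.1°) = (0.8080, -0.5892) and n = (−sin -36.1°, cos -36.1°) = (0.5892, 0.8080). Q is at the origin and S lies 37.4 along u from Q, so S = 37.4·u = (30.22, -22.04). Tangency of A1 to both parallel lines with radius 4.7 puts V and P at Q ± 4.7·n: V = (2.769, 3.798), P = (-2.769, -3.798). Equal radii place C and G the same way about S: C = S + 4.7·n = (32.99, -18.24), G = S − 4.7·n = (27.45, -25.83). Then cos ∠GVP = VG·VP / (|VG||VP|), giving 75.89°.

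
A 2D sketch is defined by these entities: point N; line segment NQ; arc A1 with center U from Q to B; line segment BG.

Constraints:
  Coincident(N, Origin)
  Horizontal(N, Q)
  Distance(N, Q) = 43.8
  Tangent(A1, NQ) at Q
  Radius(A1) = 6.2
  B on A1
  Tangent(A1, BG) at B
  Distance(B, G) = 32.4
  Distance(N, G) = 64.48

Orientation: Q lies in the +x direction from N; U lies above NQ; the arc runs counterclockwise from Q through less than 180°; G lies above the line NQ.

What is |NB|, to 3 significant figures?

50.3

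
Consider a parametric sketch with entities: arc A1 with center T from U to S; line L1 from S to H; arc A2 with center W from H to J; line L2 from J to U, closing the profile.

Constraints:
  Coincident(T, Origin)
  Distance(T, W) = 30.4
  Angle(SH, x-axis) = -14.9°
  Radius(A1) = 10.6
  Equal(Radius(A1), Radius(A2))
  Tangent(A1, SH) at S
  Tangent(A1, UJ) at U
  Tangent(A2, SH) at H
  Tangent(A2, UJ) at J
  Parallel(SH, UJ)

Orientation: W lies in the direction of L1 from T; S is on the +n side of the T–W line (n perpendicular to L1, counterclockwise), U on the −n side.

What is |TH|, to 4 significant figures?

32.20

Tangency of A1 to both parallel lines with radius 10.6 puts S and U at T ± 10.6·n: S = (2.726, 10.24), U = (-2.726, -10.24). Equal radii place H and J the same way about W: H = W + 10.6·n = (32.10, 2.427), J = W − 10.6·n = (26.65, -18.06). Then |TH| = |H − T| = 32.20.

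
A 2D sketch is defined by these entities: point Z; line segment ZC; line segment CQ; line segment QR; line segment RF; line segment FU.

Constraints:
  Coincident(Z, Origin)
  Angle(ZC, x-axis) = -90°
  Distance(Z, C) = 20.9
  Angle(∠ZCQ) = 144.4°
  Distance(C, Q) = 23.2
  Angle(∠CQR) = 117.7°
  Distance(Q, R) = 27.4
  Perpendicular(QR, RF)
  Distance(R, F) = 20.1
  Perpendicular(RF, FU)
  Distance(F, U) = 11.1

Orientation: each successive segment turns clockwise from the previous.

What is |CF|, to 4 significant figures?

38.19

Z is at the origin; ZC runs at -90.0° with length 20.9, so C = (1.280e-15, -20.90). ∠ZCQ = 144.4° gives CQ at -125.6° from the x-axis; with |CQ| = 23.2, Q = (-13.51, -39.76). ∠CQR = 117.7° gives QR at 172.1° from the x-axis; with |QR| = 27.4, R = (-40.65, -36.00). The perpendicularity gives RF at right angles to QR, so RF runs at 82.10°; with |RF| = 20.1, F = (-37.88, -16.09). Then |CF| = |F − C| = 38.19.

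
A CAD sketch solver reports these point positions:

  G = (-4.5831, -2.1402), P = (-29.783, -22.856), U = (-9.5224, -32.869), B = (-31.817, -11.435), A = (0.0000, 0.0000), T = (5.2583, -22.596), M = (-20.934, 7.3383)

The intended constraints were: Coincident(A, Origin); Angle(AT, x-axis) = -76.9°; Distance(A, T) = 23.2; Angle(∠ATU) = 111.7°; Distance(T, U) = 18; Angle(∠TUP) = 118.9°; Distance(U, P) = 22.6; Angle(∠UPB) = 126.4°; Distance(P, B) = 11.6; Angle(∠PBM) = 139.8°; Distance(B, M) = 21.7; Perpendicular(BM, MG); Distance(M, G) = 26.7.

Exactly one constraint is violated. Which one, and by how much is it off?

Distance(M, G) = 26.7 — off by 7.80.

A = (0.00, 0.00) ✓; AT at -76.90° ✓; |AT| = 23.20 ✓; ∠ATU = 111.7° ✓; |TU| = 18.00 ✓; ∠TUP = 118.9° ✓; |UP| = 22.60 ✓; ∠UPB = 126.4° ✓; |PB| = 11.60 ✓; ∠PBM = 139.8° ✓; |BM| = 21.70 ✓; ∠(BM, MG) = 90.00° ✓; |MG| = 18.90 ✗.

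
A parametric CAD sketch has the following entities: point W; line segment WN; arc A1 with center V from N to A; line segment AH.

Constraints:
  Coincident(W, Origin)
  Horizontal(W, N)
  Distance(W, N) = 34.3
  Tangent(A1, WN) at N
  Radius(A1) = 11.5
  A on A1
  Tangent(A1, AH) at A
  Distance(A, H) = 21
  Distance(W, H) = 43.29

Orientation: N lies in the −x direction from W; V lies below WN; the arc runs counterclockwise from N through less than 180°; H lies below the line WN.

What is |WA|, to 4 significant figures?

46.57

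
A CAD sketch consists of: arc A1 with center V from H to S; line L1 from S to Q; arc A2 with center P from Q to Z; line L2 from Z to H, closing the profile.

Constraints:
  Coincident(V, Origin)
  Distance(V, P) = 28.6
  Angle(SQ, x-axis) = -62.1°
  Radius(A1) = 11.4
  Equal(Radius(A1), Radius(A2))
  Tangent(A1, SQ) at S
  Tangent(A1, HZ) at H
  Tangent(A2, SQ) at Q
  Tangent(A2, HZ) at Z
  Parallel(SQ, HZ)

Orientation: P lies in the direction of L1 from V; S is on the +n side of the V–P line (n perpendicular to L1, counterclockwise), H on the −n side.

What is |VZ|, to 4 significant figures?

30.79

The slot axis is L1's direction at -62.1°, so u = (cos -62.1°, sin -62.1°) = (0.4679, -0.8838) and n = (−sin -62.1°, cos -62.1°) = (0.8838, 0.4679). V is at the origin and P lies 28.6 along u from V, so P = 28.6·u = (13.38, -25.28). Tangency of A1 to both parallel lines with radius 11.4 puts S and H at V ± 11.4·n: S = (10.07, 5.334), H = (-10.07, -5.334). Equal radii place Q and Z the same way about P: Q = P + 11.4·n = (23.46, -19.94), Z = P − 11.4·n = (3.308, -30.61). Then |VZ| = |Z − V| = 30.79.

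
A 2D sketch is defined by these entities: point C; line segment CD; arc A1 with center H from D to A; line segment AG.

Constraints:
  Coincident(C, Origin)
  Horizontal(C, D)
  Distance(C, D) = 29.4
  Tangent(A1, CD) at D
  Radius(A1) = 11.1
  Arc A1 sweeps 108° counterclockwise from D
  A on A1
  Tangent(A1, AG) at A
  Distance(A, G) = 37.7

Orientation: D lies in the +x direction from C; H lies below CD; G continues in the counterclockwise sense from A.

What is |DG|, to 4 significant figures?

50.40

C is at the origin; C and D share the same y with |CD| = 29.4 and D on the +x side, so D = (29.40, 0.000). A1 meets CD tangentially, so HD is at right angles to CD, so H = D + (0, -11.1) = (29.40, -11.10). On A1, D sits at bearing 90° from H; a 108° counterclockwise sweep puts A at bearing 198°, so A = H + 11.1·(cos 198°, sin 198°) = (18.84, -14.53). Tangency of A1 to AG means the radius HA is perpendicular to AG, so AG runs along (−sin 198°, cos 198°); with |AG| = 37.7, G = (30.49, -50.38). Then |DG| = |G − D| = 50.40.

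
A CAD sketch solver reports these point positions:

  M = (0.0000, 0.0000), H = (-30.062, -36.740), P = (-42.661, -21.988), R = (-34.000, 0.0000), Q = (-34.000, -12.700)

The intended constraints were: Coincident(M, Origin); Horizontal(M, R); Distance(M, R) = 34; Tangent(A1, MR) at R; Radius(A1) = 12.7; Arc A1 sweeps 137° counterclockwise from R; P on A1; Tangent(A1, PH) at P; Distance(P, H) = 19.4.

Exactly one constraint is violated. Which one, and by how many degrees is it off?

Tangent(A1, PH) at P — off by 6.50°.

M = (0.00, 0.00) ✓; M.y = 0.00, R.y = 0.00 ✓; |MR| = 34.00 ✓; ∠(QR, RM) = 90.00° ✓; |QR| = 12.70 ✓; bearing(Q→P) − bearing(Q→R) = 137.0° ✓; |QP| = 12.70 ✓; ∠(QP, PH) = 96.50° ✗; |PH| = 19.40 ✓.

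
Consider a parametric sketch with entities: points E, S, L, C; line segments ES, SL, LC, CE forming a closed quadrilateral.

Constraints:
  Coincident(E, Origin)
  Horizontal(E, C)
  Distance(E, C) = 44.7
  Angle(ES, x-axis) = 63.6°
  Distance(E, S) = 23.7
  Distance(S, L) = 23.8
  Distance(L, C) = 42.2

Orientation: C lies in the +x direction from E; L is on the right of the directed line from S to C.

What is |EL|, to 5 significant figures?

2.7790

Checks: |SL| = 23.80 ✓; |LC| = 42.20 ✓.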